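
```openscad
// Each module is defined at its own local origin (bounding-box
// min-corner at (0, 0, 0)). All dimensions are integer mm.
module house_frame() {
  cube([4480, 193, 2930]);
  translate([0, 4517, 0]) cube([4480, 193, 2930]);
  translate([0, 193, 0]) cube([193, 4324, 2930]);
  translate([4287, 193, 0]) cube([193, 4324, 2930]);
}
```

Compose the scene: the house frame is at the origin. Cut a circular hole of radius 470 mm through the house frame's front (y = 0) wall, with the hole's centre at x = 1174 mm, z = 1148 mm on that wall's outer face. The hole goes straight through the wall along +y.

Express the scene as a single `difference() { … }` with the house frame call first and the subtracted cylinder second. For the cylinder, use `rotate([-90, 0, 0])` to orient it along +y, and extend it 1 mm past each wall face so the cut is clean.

difference() {
  house_frame();
  translate([1174, -1, 1148]) rotate([-90, 0, 0]) cylinder(h = 195, r = 470);
}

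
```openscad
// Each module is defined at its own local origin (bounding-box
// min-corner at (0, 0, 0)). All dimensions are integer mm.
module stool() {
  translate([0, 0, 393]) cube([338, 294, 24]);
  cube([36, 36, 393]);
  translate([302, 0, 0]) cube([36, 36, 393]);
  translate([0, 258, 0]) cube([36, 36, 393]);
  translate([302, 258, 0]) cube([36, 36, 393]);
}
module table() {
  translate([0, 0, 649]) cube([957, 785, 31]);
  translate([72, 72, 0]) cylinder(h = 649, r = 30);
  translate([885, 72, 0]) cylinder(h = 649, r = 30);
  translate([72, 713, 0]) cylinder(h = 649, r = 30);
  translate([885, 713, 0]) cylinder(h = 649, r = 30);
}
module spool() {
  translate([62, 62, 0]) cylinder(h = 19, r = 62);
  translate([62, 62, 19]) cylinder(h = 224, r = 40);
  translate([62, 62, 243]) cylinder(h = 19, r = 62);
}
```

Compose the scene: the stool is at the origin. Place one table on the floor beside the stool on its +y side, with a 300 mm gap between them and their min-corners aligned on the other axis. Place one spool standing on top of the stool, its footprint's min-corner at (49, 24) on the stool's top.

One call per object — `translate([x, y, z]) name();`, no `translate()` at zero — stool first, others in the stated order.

stool();
translate([0, 594, 0]) table();
translate([49, 24, 417]) spool();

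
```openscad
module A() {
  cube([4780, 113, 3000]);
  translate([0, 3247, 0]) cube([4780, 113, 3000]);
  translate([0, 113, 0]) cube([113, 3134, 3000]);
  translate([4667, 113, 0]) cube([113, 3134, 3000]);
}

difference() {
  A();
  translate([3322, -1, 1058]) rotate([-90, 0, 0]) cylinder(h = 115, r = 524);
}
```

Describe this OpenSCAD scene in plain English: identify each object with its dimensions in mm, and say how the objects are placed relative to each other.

A is a box-shaped house frame (walls only): outside footprint 4780×3360 mm, wall height 3000 mm, wall thickness 113 mm. The two y-facing walls run the full x-width; the two x-facing walls fit between the inner faces of the y-facing walls.

The house frame has a circular hole of radius 524 mm through its front wall, centred at (x = 3322, z = 1058).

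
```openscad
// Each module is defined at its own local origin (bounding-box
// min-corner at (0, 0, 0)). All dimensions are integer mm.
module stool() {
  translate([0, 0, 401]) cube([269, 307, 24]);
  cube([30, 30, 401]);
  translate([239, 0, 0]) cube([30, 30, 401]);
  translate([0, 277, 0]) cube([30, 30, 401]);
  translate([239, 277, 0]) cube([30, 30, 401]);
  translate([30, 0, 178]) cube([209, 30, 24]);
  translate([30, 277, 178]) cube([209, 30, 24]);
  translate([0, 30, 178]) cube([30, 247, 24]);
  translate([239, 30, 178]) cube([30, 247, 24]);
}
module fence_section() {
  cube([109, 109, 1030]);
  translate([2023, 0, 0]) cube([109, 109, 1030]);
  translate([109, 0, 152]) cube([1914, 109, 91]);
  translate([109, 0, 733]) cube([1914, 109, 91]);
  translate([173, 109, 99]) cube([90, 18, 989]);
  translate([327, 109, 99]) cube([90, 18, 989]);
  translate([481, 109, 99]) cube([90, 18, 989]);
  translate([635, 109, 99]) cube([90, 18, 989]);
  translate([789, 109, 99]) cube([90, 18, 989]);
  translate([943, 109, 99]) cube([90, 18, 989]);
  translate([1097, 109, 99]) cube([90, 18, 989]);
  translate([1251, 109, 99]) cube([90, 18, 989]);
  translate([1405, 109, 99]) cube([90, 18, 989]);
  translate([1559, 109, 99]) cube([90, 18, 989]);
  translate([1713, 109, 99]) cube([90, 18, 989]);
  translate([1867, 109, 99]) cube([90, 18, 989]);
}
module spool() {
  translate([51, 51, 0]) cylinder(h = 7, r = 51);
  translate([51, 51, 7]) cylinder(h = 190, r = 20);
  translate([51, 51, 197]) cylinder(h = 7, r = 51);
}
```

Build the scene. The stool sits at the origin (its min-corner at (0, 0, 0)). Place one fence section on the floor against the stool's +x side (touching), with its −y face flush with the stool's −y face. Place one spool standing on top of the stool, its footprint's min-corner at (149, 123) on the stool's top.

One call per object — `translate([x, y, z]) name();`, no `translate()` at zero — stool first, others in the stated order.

stool();
translate([269, 0, 0]) fence_section();
translate([149, 123, 425]) spool();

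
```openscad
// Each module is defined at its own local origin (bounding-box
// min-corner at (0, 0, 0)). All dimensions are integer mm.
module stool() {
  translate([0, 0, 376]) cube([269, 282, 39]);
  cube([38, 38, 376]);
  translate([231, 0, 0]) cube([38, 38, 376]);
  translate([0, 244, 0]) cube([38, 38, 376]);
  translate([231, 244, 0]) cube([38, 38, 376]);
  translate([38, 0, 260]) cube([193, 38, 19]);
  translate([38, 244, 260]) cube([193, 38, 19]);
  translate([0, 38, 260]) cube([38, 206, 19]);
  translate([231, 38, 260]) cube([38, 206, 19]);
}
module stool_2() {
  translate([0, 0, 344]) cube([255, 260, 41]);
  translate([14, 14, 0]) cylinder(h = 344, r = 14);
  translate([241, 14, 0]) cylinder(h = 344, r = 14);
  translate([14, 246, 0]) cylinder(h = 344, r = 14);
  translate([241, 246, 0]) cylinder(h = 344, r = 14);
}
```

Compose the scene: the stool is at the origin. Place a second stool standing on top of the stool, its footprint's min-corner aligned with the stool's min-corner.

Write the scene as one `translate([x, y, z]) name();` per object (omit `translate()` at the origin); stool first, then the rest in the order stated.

stool();
translate([0, 0, 415]) stool_2();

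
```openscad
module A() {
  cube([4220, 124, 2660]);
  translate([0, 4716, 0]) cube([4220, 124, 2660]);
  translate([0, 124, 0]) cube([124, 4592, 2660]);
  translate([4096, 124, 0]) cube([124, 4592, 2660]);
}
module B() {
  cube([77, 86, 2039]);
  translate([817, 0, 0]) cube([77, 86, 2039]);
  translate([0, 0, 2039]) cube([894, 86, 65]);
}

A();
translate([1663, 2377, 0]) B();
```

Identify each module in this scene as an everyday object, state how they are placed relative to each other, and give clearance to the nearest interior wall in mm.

A is a house frame. B is a door frame. The door frame sits inside the house frame, centred. The clearance to the nearest interior wall is 1539 mm.

Clearances: x = 1539, y = 2253; minimum 1539 mm.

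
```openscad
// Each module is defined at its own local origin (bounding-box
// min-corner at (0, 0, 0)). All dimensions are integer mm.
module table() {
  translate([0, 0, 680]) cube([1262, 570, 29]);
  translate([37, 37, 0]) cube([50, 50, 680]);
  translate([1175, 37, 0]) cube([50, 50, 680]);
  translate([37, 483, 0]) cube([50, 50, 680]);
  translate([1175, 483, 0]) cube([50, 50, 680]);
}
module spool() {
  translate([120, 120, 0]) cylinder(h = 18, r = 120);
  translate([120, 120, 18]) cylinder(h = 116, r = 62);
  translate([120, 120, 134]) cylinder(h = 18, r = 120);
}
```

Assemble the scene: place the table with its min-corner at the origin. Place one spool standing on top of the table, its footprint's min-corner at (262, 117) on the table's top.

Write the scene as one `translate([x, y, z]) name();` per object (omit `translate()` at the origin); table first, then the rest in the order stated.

table();
translate([262, 117, 709]) spool();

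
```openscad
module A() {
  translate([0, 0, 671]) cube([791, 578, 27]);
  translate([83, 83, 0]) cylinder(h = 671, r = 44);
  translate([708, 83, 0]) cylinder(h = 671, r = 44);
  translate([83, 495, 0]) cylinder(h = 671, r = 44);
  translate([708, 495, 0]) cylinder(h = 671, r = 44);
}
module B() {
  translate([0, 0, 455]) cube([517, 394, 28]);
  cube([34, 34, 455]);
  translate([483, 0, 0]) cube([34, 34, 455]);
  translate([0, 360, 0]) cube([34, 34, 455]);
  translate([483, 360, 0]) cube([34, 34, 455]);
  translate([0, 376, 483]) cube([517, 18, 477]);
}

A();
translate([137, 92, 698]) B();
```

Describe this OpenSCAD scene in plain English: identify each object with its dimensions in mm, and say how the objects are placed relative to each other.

A is a table: top 791 mm (x) × 578 mm (y), 27 mm thick, upper face at z = 698 mm, on four round legs of 88 mm diameter, each leg's bounding box inset 39 mm from the nearest pair of top edges, running from z = 0 to the bottom of the top.

B is a chair. The seat is a 517×394×28 mm slab with its top at z = 483 mm, on four 34×34 mm corner legs (flush with the seat edges, standing on z = 0). A flat backrest 18 mm thick, 477 mm tall, spans the full seat width and rises from the seat top along its +y edge, rear face flush with the rear of the seat.

The chair is on top of the table, centred.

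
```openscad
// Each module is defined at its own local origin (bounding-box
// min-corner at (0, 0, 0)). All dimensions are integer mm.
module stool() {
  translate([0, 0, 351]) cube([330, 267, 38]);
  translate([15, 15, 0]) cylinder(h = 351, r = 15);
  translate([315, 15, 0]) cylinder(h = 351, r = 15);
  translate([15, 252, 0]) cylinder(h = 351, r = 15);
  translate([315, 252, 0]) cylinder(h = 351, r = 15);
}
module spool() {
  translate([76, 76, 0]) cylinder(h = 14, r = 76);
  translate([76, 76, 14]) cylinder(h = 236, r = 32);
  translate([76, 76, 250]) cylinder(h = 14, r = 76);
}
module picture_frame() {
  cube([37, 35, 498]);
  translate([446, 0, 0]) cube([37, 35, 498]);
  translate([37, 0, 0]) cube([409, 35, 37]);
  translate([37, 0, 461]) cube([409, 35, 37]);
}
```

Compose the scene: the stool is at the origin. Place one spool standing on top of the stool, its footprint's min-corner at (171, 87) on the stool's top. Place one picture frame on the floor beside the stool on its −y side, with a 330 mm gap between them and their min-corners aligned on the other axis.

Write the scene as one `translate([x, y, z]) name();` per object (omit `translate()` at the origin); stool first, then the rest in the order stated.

stool();
translate([171, 87, 389]) spool();
translate([0, -365, 0]) picture_frame();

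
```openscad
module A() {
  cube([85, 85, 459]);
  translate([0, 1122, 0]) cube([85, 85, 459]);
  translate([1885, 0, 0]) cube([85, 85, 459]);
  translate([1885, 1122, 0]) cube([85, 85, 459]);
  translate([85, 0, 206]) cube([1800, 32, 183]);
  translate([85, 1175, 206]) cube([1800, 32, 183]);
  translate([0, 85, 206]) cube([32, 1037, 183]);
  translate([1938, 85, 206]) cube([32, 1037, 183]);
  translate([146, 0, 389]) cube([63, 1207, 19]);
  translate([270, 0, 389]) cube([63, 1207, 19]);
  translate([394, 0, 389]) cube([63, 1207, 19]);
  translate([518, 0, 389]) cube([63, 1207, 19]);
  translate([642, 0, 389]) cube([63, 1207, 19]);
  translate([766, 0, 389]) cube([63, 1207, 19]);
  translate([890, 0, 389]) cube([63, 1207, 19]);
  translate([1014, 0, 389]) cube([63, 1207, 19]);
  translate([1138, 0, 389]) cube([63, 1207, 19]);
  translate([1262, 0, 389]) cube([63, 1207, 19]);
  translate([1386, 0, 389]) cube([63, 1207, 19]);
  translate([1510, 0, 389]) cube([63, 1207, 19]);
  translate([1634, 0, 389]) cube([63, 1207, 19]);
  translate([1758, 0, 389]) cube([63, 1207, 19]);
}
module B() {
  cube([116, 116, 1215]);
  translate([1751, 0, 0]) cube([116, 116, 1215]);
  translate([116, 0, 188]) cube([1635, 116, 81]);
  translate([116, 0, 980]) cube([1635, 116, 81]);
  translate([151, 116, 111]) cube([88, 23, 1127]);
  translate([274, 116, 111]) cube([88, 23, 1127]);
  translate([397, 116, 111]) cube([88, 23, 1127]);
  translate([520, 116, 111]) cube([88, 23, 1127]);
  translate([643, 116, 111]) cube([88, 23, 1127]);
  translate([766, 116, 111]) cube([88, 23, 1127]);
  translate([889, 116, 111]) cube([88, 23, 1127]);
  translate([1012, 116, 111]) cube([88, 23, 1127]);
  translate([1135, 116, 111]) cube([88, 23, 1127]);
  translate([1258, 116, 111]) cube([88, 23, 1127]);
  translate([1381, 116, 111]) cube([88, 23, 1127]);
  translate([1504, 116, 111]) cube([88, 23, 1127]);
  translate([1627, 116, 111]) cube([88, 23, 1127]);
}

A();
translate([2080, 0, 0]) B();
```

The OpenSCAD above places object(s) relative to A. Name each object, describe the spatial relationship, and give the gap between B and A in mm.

The fence section's nearest face is 110 mm from the bed frame's +x face.

A is a bed frame. B is a fence section. The fence section is on the floor beside the bed frame on its +x side. The gap between the fence section and the bed frame is 110 mm.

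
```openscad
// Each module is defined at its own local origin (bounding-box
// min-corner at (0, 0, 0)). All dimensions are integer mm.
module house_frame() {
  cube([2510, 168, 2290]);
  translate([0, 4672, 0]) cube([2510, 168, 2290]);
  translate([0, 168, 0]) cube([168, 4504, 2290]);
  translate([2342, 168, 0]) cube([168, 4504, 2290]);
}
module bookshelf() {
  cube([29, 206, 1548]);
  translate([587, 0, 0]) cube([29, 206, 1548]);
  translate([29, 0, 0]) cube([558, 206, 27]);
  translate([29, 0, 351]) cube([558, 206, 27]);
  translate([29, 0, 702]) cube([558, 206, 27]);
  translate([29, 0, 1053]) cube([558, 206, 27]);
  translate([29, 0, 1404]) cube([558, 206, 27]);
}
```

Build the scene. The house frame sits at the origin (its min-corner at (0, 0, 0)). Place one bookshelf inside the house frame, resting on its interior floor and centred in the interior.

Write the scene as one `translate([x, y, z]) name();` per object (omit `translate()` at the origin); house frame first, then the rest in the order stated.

house_frame();
translate([947, 2317, 0]) bookshelf();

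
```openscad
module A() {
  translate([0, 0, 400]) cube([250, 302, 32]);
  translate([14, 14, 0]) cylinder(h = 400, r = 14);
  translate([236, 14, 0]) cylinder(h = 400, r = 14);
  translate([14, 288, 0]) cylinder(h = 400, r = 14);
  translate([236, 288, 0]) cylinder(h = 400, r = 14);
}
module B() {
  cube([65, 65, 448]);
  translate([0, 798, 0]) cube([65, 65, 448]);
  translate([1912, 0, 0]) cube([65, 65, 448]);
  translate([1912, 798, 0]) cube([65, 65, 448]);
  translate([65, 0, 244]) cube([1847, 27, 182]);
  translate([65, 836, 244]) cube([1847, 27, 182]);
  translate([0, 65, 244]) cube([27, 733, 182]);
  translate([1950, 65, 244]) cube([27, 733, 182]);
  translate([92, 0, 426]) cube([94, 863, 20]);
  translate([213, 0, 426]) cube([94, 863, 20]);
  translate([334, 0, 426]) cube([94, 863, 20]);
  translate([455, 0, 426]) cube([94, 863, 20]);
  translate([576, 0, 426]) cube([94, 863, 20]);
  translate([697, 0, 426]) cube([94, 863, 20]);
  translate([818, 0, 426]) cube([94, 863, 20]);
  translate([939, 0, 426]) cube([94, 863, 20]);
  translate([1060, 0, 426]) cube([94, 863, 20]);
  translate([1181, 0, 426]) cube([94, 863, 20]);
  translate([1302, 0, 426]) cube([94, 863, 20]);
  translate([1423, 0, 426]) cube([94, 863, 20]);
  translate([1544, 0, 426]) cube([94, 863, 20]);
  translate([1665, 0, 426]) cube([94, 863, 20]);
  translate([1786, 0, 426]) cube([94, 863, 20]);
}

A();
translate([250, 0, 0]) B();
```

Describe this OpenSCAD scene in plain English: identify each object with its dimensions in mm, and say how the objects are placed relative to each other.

A is a four-legged stool. The seat is 250×302 mm, 32 mm thick, top at z = 432 mm. It stands on four round legs, each 28 mm in diameter, from z = 0 to the seat underside, each leg's axis is inset half a diameter from the nearest pair of seat edges (so the leg's bounding box is flush with the corner).

B is a bed frame 1977 mm long (x) by 863 mm wide (y). Four 65×65 mm corner posts, 448 mm tall, at the corners of the footprint. Four rails of 27 mm thickness and 182 mm height run between adjacent posts with their undersides at z = 244 mm, their outer faces flush with the outside of the frame (the two x-running rails run between the posts' inner faces; the two y-running rails run between the posts' inner faces). 15 slats, each 94 mm wide (x) and 20 mm thick, lie across the top of the two x-running rails, running the full 863 mm width of the frame in y; the slats are evenly spaced along x between the inner faces of the end posts with equal gaps (rounded down to the nearest mm) at the −x end and between each pair — any rounding remainder accumulates at the +x end.

The bed frame is against the stool's +x side, with their −y faces flush.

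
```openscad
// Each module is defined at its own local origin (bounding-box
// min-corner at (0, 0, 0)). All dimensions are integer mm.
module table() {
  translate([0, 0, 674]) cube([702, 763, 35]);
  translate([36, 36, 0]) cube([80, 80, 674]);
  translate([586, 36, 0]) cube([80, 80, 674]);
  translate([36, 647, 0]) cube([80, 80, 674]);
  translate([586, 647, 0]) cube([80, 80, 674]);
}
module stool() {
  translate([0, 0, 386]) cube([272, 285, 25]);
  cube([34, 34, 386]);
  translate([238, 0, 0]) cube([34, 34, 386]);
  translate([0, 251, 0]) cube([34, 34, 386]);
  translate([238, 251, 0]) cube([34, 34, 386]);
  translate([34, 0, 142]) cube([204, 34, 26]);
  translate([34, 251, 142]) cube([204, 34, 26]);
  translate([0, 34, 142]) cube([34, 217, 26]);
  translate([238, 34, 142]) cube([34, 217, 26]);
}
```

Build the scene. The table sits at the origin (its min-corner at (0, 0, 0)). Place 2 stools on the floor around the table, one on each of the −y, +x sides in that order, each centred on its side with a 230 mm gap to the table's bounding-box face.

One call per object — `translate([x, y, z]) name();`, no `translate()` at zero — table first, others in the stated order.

table();
translate([215, -515, 0]) stool();
translate([932, 239, 0]) stool();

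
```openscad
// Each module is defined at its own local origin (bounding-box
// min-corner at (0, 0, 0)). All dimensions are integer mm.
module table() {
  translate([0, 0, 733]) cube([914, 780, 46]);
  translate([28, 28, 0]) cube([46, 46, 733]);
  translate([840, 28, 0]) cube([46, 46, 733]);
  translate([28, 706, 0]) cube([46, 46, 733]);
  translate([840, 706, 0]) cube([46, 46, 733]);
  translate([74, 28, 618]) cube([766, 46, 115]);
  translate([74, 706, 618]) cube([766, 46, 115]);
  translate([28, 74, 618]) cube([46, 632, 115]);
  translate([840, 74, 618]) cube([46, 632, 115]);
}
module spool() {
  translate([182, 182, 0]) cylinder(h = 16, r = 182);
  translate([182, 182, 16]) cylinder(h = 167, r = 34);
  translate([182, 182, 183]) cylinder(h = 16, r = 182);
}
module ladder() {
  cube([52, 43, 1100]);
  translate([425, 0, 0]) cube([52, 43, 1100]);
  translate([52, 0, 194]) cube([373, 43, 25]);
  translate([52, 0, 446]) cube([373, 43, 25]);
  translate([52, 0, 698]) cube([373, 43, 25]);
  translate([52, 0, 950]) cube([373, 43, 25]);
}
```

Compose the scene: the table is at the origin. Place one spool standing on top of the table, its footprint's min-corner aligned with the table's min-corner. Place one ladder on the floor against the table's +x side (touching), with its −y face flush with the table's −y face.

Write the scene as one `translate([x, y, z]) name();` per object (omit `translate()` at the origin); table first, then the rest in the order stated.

table();
translate([0, 0, 779]) spool();
translate([914, 0, 0]) ladder();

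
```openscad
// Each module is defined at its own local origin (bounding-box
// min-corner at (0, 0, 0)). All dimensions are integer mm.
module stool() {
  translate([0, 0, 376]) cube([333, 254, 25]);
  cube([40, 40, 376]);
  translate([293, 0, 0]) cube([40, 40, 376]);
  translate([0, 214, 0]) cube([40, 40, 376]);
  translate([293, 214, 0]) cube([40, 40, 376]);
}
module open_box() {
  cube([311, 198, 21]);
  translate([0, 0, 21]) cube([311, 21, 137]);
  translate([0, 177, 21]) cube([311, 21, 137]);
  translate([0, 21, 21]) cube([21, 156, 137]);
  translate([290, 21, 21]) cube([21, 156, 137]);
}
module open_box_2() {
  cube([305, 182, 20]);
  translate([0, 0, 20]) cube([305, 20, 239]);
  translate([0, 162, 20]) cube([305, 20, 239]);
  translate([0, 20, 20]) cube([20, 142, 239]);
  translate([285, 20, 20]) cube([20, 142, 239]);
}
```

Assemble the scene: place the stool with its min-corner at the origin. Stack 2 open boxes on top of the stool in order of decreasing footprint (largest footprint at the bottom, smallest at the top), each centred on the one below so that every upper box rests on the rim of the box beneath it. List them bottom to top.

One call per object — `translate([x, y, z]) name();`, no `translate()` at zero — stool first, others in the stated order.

stool();
translate([11, 28, 401]) open_box();
translate([14, 36, 559]) open_box_2();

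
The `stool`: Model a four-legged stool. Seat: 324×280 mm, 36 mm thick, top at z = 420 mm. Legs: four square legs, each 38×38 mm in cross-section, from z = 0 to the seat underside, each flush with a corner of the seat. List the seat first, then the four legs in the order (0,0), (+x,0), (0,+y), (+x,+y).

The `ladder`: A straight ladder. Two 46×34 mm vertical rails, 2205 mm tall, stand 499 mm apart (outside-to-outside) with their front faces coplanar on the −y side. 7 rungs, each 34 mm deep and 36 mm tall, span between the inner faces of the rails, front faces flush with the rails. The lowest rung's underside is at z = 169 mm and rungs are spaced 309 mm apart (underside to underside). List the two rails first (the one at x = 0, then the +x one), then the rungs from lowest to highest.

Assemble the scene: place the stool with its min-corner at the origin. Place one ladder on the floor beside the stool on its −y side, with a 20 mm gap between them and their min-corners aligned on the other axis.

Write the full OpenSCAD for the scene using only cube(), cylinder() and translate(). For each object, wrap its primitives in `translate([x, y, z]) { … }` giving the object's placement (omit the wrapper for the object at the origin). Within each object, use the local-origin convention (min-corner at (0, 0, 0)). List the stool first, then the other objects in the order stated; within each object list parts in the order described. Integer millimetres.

translate([0, 0, 384]) cube([324, 280, 36]);
cube([38, 38, 384]);
translate([286, 0, 0]) cube([38, 38, 384]);
translate([0, 242, 0]) cube([38, 38, 384]);
translate([286, 242, 0]) cube([38, 38, 384]);
translate([0, -54, 0]) {
  cube([46, 34, 2205]);
  translate([453, 0, 0]) cube([46, 34, 2205]);
  translate([46, 0, 169]) cube([407, 34, 36]);
  translate([46, 0, 478]) cube([407, 34, 36]);
  translate([46, 0, 787]) cube([407, 34, 36]);
  translate([46, 0, 1096]) cube([407, 34, 36]);
  translate([46, 0, 1405]) cube([407, 34, 36]);
  translate([46, 0, 1714]) cube([407, 34, 36]);
  translate([46, 0, 2023]) cube([407, 34, 36]);
}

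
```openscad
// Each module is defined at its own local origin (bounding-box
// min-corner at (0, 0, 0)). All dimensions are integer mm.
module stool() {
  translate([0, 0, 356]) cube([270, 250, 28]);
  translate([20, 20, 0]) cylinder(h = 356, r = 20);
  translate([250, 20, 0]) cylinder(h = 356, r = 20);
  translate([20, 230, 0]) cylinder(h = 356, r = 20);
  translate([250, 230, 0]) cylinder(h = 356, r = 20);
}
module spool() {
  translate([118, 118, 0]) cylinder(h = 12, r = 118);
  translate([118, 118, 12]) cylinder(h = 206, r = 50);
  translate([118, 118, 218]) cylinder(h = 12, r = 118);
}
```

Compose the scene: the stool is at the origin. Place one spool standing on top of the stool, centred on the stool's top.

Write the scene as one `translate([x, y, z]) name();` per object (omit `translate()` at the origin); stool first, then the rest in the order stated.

stool();
translate([17, 7, 384]) spool();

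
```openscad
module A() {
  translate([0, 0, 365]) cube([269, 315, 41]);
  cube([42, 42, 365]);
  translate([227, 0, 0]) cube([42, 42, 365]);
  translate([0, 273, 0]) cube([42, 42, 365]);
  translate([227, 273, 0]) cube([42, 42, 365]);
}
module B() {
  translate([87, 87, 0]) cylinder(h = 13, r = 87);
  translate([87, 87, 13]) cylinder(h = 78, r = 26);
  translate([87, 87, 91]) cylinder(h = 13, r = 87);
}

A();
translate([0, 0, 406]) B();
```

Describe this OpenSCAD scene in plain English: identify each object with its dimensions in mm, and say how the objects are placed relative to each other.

A is a four-legged stool. The seat is 269×315 mm, 41 mm thick, top at z = 406 mm. It stands on four square legs, each 42×42 mm in cross-section, from z = 0 to the seat underside, each flush with a corner of the seat.

B is a spool: two coaxial disc flanges of radius 87 mm and thickness 13 mm, joined by a core cylinder of radius 26 mm and height 78 mm. The lower flange rests on z = 0 and the three cylinders share a vertical axis.

The spool is on top of the stool.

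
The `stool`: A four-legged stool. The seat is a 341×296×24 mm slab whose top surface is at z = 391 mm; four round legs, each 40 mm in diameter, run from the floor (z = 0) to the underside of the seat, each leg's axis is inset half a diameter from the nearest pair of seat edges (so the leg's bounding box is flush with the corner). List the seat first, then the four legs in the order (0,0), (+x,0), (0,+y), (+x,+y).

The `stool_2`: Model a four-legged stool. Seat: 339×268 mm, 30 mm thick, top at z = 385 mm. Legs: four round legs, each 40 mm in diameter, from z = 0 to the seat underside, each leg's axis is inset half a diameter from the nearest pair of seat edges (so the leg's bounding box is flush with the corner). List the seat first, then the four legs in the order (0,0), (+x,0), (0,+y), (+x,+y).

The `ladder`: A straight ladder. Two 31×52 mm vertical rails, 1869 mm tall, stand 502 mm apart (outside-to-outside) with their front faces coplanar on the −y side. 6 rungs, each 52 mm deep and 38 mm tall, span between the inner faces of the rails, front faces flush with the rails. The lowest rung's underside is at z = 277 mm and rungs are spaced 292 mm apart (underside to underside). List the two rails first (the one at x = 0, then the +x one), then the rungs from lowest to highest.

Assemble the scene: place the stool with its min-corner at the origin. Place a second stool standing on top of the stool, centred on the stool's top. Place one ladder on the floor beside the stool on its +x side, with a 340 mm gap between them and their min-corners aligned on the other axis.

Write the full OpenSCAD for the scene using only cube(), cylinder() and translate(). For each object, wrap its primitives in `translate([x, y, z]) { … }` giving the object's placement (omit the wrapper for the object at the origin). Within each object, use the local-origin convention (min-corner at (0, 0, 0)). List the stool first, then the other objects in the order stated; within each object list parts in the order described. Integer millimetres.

translate([0, 0, 367]) cube([341, 296, 24]);
translate([20, 20, 0]) cylinder(h = 367, r = 20);
translate([321, 20, 0]) cylinder(h = 367, r = 20);
translate([20, 276, 0]) cylinder(h = 367, r = 20);
translate([321, 276, 0]) cylinder(h = 367, r = 20);
translate([1, 14, 391]) {
  translate([0, 0, 355]) cube([339, 268, 30]);
  translate([20, 20, 0]) cylinder(h = 355, r = 20);
  translate([319, 20, 0]) cylinder(h = 355, r = 20);
  translate([20, 248, 0]) cylinder(h = 355, r = 20);
  translate([319, 248, 0]) cylinder(h = 355, r = 20);
}
translate([681, 0, 0]) {
  cube([31, 52, 1869]);
  translate([471, 0, 0]) cube([31, 52, 1869]);
  translate([31, 0, 277]) cube([440, 52, 38]);
  translate([31, 0, 569]) cube([440, 52, 38]);
  translate([31, 0, 861]) cube([440, 52, 38]);
  translate([31, 0, 1153]) cube([440, 52, 38]);
  translate([31, 0, 1445]) cube([440, 52, 38]);
  translate([31, 0, 1737]) cube([440, 52, 38]);
}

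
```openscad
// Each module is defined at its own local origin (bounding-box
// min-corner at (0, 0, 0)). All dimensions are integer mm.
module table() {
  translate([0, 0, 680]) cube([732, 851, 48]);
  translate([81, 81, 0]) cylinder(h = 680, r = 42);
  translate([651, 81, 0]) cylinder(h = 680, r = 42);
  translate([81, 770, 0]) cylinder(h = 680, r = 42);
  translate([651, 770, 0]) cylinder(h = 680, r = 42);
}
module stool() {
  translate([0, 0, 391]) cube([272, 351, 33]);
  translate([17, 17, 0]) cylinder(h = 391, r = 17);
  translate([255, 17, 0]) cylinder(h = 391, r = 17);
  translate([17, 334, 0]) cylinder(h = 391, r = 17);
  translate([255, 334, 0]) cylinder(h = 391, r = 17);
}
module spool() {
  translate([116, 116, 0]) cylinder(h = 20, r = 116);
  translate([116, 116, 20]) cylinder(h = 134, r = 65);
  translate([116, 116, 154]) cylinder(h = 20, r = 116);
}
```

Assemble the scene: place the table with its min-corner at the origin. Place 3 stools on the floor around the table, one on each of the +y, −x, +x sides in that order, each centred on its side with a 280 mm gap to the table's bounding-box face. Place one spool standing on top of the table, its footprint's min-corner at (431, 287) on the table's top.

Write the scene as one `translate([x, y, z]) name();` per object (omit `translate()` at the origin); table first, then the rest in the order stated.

table();
translate([230, 1131, 0]) stool();
translate([-552, 250, 0]) stool();
translate([1012, 250, 0]) stool();
translate([431, 287, 728]) spool();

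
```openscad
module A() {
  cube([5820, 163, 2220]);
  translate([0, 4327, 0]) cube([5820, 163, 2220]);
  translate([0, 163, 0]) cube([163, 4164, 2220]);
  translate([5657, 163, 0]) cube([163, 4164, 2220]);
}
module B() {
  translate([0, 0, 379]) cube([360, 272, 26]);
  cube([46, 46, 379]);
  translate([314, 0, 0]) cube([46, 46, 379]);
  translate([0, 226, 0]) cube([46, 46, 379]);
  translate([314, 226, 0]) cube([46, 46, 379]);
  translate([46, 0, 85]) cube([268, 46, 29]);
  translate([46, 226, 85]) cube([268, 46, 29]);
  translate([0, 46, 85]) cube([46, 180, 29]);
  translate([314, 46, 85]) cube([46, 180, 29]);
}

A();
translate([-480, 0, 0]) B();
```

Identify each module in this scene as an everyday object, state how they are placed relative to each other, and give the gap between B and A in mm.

A is a house frame. B is a stool. The stool is on the floor beside the house frame on its −x side. The gap between the stool and the house frame is 120 mm.

The stool's nearest face is 120 mm from the house frame's −x face.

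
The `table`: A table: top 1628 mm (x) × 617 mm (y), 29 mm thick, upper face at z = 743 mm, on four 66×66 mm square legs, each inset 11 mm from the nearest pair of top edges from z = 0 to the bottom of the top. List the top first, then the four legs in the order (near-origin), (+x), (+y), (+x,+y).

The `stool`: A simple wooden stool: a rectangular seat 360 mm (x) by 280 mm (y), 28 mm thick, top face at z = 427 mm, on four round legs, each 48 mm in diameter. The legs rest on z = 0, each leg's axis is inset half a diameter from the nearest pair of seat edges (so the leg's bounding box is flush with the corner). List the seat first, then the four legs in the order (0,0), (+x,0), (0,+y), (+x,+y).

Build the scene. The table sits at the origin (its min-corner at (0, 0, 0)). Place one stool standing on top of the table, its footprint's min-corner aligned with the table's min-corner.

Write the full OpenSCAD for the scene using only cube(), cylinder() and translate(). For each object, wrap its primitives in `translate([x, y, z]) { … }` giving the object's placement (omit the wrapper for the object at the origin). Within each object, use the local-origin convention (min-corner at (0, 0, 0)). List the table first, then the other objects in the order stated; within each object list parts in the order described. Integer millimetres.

translate([0, 0, 714]) cube([1628, 617, 29]);
translate([11, 11, 0]) cube([66, 66, 714]);
translate([1551, 11, 0]) cube([66, 66, 714]);
translate([11, 540, 0]) cube([66, 66, 714]);
translate([1551, 540, 0]) cube([66, 66, 714]);
translate([0, 0, 743]) {
  translate([0, 0, 399]) cube([360, 280, 28]);
  translate([24, 24, 0]) cylinder(h = 399, r = 24);
  translate([336, 24, 0]) cylinder(h = 399, r = 24);
  translate([24, 256, 0]) cylinder(h = 399, r = 24);
  translate([336, 256, 0]) cylinder(h = 399, r = 24);
}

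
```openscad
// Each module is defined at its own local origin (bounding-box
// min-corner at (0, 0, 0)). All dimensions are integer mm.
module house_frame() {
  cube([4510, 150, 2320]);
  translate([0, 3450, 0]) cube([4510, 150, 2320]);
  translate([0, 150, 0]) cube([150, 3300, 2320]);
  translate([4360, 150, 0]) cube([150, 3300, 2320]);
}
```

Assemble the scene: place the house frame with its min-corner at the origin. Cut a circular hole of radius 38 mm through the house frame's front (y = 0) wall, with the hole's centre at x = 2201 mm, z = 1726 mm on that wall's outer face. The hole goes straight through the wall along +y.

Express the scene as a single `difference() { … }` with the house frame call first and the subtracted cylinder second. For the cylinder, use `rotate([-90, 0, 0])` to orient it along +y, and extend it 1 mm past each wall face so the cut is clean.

difference() {
  house_frame();
  translate([2201, -1, 1726]) rotate([-90, 0, 0]) cylinder(h = 152, r = 38);
}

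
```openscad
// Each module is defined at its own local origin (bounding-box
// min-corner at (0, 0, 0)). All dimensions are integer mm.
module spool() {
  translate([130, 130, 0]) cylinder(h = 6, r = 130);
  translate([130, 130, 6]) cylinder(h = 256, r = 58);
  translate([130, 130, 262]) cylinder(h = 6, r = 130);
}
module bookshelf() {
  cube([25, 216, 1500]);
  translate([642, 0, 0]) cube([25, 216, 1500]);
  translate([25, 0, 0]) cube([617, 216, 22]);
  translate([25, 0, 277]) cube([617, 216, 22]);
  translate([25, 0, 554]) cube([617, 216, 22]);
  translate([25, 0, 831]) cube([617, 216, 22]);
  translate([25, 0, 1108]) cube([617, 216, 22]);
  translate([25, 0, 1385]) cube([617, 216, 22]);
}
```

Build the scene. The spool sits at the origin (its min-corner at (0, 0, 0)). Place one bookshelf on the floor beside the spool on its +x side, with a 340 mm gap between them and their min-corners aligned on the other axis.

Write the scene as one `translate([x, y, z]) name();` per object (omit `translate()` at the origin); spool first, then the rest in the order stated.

spool();
translate([600, 0, 0]) bookshelf();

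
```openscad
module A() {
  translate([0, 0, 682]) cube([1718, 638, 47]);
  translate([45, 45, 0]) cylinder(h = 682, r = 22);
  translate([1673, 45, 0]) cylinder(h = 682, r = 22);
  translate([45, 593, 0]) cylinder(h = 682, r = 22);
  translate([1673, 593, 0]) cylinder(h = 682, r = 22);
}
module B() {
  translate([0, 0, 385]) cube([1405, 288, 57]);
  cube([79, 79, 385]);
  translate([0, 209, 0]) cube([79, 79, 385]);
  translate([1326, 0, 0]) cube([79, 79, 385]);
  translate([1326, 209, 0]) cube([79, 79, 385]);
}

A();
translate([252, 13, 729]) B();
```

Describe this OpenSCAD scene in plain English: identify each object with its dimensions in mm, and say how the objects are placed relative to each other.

A is a table: top 1718 mm (x) × 638 mm (y), 47 mm thick, upper face at z = 729 mm, on four round legs of 44 mm diameter, each leg's bounding box inset 23 mm from the nearest pair of top edges, running from z = 0 to the bottom of the top.

B is a long wooden bench with a 1405 mm (x) × 288 mm (y) seat, 57 mm thick, its top surface 442 mm above the floor. Four 79 mm square legs at the seat corners, flush with the edges, run from z = 0 to the seat underside.

The bench is on top of the table.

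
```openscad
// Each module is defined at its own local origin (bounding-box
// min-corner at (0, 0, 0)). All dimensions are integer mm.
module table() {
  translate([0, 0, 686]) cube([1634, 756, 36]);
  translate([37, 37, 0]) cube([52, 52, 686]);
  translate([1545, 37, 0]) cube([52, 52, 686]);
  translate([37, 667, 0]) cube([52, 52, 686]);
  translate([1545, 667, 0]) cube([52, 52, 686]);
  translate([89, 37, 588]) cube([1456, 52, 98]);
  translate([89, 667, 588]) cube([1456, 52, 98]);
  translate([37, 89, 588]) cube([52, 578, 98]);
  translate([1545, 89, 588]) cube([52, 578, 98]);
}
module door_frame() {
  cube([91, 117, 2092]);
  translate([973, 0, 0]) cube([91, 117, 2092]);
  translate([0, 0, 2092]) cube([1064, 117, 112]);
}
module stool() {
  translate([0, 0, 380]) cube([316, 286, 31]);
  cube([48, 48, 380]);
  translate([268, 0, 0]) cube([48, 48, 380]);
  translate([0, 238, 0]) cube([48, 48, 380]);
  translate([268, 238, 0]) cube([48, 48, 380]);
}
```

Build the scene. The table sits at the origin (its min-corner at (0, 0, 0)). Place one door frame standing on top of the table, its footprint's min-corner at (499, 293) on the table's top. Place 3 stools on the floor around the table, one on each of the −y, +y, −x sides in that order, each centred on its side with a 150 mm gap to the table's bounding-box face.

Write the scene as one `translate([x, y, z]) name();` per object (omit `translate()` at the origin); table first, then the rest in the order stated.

table();
translate([499, 293, 722]) door_frame();
translate([659, -436, 0]) stool();
translate([659, 906, 0]) stool();
translate([-466, 235, 0]) stool();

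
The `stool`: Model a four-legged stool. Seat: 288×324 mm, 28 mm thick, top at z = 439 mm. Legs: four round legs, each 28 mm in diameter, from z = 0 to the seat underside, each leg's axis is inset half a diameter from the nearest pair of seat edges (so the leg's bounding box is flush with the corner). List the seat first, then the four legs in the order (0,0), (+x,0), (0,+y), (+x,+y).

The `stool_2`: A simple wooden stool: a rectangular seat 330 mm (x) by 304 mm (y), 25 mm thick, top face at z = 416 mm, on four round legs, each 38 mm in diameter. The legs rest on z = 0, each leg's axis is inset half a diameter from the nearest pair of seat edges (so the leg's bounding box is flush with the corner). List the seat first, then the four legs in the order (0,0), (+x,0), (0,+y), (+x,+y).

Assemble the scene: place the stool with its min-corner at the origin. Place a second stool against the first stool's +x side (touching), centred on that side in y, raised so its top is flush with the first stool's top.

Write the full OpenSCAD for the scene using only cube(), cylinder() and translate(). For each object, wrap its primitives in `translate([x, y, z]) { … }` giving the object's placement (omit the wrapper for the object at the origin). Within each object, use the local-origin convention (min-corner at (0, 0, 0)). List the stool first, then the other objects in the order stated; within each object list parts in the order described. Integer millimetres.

translate([0, 0, 411]) cube([288, 324, 28]);
translate([14, 14, 0]) cylinder(h = 411, r = 14);
translate([274, 14, 0]) cylinder(h = 411, r = 14);
translate([14, 310, 0]) cylinder(h = 411, r = 14);
translate([274, 310, 0]) cylinder(h = 411, r = 14);
translate([288, 10, 23]) {
  translate([0, 0, 391]) cube([330, 304, 25]);
  translate([19, 19, 0]) cylinder(h = 391, r = 19);
  translate([311, 19, 0]) cylinder(h = 391, r = 19);
  translate([19, 285, 0]) cylinder(h = 391, r = 19);
  translate([311, 285, 0]) cylinder(h = 391, r = 19);
}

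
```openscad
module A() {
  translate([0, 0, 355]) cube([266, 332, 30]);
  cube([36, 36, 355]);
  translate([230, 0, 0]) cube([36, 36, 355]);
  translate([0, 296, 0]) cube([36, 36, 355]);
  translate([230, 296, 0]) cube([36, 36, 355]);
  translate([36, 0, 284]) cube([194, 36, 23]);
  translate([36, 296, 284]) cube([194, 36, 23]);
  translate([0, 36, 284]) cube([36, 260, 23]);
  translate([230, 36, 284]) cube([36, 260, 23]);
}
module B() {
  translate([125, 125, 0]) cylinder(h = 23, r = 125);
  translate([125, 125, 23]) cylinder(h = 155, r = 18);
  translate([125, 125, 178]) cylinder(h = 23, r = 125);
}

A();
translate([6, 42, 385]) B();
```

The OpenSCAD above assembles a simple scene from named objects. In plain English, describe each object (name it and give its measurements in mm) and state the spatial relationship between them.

A is a four-legged stool. The seat is 266×332 mm, 30 mm thick, top at z = 385 mm. It stands on four square legs, each 36×36 mm in cross-section, from z = 0 to the seat underside, each flush with a corner of the seat. Four stretchers, 36 mm wide and 23 mm tall, connect adjacent legs with their undersides at z = 284 mm, each running between the inner faces of the legs it joins and aligned with the legs' outer faces on the other axis.

B is a spool: two coaxial disc flanges of radius 125 mm and thickness 23 mm, joined by a core cylinder of radius 18 mm and height 155 mm. The lower flange rests on z = 0 and the three cylinders share a vertical axis.

The spool is on top of the stool.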